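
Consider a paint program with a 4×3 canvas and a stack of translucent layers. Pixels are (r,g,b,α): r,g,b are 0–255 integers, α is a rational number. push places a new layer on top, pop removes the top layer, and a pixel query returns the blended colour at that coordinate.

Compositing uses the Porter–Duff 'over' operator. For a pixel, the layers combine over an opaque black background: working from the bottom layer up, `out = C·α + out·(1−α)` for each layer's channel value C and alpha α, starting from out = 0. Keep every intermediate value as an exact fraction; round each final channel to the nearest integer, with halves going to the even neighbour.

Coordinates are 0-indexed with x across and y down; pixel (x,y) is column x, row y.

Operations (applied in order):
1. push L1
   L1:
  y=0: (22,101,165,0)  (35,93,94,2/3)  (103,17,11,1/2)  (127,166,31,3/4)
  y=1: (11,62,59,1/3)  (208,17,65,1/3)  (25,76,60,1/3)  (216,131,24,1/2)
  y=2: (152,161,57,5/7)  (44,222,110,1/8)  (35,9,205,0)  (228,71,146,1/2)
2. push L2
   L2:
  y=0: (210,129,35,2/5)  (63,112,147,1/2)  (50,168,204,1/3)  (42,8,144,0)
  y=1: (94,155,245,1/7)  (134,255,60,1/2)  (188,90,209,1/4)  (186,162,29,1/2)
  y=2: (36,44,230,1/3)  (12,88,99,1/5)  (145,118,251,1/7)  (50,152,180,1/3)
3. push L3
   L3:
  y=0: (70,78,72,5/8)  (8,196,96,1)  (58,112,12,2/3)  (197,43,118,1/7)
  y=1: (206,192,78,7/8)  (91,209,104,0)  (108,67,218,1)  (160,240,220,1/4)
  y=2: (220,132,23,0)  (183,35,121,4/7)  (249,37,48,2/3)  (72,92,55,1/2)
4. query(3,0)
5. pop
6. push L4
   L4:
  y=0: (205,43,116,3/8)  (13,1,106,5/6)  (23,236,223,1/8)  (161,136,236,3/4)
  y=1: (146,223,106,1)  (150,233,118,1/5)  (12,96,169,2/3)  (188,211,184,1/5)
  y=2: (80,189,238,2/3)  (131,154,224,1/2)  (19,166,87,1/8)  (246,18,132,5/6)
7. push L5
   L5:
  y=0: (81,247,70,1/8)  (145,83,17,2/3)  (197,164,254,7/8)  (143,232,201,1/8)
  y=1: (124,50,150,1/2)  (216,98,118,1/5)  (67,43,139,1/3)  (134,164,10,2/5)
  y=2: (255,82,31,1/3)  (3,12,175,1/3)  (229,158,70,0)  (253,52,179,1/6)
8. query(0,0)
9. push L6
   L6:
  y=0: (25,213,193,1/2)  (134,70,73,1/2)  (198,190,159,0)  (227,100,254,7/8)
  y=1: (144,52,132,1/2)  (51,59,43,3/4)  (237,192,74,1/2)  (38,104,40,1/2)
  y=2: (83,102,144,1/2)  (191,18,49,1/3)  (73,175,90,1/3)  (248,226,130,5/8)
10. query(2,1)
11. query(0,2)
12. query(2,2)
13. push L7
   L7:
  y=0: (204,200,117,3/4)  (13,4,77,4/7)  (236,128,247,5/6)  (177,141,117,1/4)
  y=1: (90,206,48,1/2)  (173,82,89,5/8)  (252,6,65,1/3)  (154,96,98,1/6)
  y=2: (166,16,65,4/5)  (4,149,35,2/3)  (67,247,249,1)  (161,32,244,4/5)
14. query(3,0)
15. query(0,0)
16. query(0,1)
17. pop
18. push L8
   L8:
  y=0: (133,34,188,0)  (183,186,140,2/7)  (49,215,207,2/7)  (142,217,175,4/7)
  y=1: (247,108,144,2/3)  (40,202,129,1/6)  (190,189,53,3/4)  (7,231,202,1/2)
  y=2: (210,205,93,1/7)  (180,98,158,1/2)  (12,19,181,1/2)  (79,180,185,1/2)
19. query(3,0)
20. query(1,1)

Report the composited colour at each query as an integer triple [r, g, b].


(3,0) stack=L1,L2,L3; from [0,0,0]:
+L1 (α=3/4) → [381/4, 249/2, 93/4]
+L2 (α=0) → [381/4, 249/2, 93/4]
+L3 (α=1/7) → [1537/14, 790/7, 515/14]
→ [110, 113, 37]

at x=0,y=0 over L1,L2,L4,L5:
L1 α=0: [0, 0, 0]
L2 α=2/5: [84, 258/5, 14]
L4 α=3/8: [1035/8, 387/8, 209/4]
L5 α=1/8: [7893/64, 4685/64, 1743/32]
= [123, 73, 54]

query (2,1) [L1,L2,L4,L5,L6] — begin 0,0,0
L1 α=1/3: [25/3, 76/3, 20]
L2 α=1/4: [213/4, 83/2, 269/4]
L4 α=2/3: [103/4, 467/6, 1621/12]
L5 α=1/3: [79/2, 596/9, 2455/18]
L6 α=1/2: [553/4, 1162/9, 3787/36]
→ [138, 129, 105]

(0,2) stack=L1,L2,L4,L5,L6; from [0,0,0]:
L1 α=5/7: [760/7, 115, 285/7]
L2 α=1/3: [1772/21, 274/3, 2180/21]
L4 α=2/3: [5132/63, 1408/9, 12176/63]
L5 α=1/3: [26329/189, 3554/27, 26305/189]
L6 α=1/2: [21008/189, 3154/27, 53521/378]
→ [111, 117, 142]

(2,2) stack=L1,L2,L4,L5,L6; from [0,0,0]:
L1 α=0: [0, 0, 0]
L2 α=1/7: [145/7, 118/7, 251/7]
L4 α=1/8: [41/2, 71/2, 169/4]
L5 α=0: [41/2, 71/2, 169/4]
L6 α=1/3: [38, 82, 349/6]
→ [38, 82, 58]

at x=3,y=0 over L1,L2,L4,L5,L6,L7:
+L1 (α=3/4) → [381/4, 249/2, 93/4]
+L2 (α=0) → [381/4, 249/2, 93/4]
+L4 (α=3/4) → [2313/16, 1065/8, 2925/16]
+L5 (α=1/8) → [18479/128, 9311/64, 23691/128]
+L6 (α=7/8) → [221871/1024, 54111/512, 251275/1024]
+L7 (α=1/4) → [846861/4096, 234525/2048, 873633/4096]
rounded: [207, 115, 213]

at x=0,y=0 over L1,L2,L4,L5,L6,L7:
after L1 α=0: [0, 0, 0]
after L2 α=2/5: [84, 258/5, 14]
after L4 α=3/8: [1035/8, 387/8, 209/4]
after L5 α=1/8: [7893/64, 4685/64, 1743/32]
after L6 α=1/2: [9493/128, 18317/128, 7919/64]
after L7 α=3/4: [87829/512, 95117/512, 30383/256]
= [172, 186, 119]

at x=0,y=1 over L1,L2,L4,L5,L6,L7:
+L1 (α=1/3) → [11/3, 62/3, 59/3]
+L2 (α=1/7) → [116/7, 279/7, 363/7]
+L4 (α=1) → [146, 223, 106]
+L5 (α=1/2) → [135, 273/2, 128]
+L6 (α=1/2) → [279/2, 377/4, 130]
+L7 (α=1/2) → [459/4, 1201/8, 89]
rounded: [115, 150, 89]

(3,0) stack=L1,L2,L4,L5,L6,L8; from [0,0,0]:
L1 α=3/4: [381/4, 249/2, 93/4]
L2 α=0: [381/4, 249/2, 93/4]
L4 α=3/4: [2313/16, 1065/8, 2925/16]
L5 α=1/8: [18479/128, 9311/64, 23691/128]
L6 α=7/8: [221871/1024, 54111/512, 251275/1024]
L8 α=4/7: [1247245/7168, 606749/3584, 1470625/7168]
rounded: [174, 169, 205]

at x=1,y=1 over L1,L2,L4,L5,L6,L8:
+L1 (α=1/3) → [208/3, 17/3, 65/3]
+L2 (α=1/2) → [305/3, 391/3, 245/6]
+L4 (α=1/5) → [334/3, 2263/15, 844/15]
+L5 (α=1/5) → [1984/15, 10522/75, 5146/75]
+L6 (α=3/4) → [4279/60, 23797/300, 14821/300]
+L8 (α=1/6) → [4759/72, 35917/360, 22561/360]
= [66, 100, 63]


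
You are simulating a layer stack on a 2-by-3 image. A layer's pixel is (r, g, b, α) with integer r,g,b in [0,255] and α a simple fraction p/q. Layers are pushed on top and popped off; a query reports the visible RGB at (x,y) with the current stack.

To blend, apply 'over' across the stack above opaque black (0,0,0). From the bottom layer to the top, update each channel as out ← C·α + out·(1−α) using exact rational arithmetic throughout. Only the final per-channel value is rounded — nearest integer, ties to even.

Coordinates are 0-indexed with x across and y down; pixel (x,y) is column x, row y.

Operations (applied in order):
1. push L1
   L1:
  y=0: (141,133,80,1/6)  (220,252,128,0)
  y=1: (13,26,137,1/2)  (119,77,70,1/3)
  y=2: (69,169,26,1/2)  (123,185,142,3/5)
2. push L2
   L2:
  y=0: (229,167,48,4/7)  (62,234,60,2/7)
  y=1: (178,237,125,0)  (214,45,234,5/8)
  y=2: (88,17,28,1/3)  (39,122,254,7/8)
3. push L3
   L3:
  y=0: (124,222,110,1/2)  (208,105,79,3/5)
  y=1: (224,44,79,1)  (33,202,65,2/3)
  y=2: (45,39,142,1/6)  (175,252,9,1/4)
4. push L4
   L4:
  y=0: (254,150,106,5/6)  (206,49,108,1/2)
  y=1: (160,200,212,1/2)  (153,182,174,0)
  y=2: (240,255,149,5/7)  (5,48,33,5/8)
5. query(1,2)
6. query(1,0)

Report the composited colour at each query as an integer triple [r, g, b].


(1,2) stack=L1,L2,L3,L4; from [0,0,0]:
after L1 α=3/5: [369/5, 111, 426/5]
after L2 α=7/8: [867/20, 965/8, 2329/10]
after L3 α=1/4: [6101/80, 4911/32, 7077/40]
after L4 α=5/8: [20303/640, 22413/256, 27831/320]
→ [32, 88, 87]

query (1,0) [L1,L2,L3,L4] — begin 0,0,0
L1 α=0: [0, 0, 0]
L2 α=2/7: [124/7, 468/7, 120/7]
L3 α=3/5: [4616/35, 3141/35, 1899/35]
L4 α=1/2: [5913/35, 2428/35, 5679/70]
= [169, 69, 81]


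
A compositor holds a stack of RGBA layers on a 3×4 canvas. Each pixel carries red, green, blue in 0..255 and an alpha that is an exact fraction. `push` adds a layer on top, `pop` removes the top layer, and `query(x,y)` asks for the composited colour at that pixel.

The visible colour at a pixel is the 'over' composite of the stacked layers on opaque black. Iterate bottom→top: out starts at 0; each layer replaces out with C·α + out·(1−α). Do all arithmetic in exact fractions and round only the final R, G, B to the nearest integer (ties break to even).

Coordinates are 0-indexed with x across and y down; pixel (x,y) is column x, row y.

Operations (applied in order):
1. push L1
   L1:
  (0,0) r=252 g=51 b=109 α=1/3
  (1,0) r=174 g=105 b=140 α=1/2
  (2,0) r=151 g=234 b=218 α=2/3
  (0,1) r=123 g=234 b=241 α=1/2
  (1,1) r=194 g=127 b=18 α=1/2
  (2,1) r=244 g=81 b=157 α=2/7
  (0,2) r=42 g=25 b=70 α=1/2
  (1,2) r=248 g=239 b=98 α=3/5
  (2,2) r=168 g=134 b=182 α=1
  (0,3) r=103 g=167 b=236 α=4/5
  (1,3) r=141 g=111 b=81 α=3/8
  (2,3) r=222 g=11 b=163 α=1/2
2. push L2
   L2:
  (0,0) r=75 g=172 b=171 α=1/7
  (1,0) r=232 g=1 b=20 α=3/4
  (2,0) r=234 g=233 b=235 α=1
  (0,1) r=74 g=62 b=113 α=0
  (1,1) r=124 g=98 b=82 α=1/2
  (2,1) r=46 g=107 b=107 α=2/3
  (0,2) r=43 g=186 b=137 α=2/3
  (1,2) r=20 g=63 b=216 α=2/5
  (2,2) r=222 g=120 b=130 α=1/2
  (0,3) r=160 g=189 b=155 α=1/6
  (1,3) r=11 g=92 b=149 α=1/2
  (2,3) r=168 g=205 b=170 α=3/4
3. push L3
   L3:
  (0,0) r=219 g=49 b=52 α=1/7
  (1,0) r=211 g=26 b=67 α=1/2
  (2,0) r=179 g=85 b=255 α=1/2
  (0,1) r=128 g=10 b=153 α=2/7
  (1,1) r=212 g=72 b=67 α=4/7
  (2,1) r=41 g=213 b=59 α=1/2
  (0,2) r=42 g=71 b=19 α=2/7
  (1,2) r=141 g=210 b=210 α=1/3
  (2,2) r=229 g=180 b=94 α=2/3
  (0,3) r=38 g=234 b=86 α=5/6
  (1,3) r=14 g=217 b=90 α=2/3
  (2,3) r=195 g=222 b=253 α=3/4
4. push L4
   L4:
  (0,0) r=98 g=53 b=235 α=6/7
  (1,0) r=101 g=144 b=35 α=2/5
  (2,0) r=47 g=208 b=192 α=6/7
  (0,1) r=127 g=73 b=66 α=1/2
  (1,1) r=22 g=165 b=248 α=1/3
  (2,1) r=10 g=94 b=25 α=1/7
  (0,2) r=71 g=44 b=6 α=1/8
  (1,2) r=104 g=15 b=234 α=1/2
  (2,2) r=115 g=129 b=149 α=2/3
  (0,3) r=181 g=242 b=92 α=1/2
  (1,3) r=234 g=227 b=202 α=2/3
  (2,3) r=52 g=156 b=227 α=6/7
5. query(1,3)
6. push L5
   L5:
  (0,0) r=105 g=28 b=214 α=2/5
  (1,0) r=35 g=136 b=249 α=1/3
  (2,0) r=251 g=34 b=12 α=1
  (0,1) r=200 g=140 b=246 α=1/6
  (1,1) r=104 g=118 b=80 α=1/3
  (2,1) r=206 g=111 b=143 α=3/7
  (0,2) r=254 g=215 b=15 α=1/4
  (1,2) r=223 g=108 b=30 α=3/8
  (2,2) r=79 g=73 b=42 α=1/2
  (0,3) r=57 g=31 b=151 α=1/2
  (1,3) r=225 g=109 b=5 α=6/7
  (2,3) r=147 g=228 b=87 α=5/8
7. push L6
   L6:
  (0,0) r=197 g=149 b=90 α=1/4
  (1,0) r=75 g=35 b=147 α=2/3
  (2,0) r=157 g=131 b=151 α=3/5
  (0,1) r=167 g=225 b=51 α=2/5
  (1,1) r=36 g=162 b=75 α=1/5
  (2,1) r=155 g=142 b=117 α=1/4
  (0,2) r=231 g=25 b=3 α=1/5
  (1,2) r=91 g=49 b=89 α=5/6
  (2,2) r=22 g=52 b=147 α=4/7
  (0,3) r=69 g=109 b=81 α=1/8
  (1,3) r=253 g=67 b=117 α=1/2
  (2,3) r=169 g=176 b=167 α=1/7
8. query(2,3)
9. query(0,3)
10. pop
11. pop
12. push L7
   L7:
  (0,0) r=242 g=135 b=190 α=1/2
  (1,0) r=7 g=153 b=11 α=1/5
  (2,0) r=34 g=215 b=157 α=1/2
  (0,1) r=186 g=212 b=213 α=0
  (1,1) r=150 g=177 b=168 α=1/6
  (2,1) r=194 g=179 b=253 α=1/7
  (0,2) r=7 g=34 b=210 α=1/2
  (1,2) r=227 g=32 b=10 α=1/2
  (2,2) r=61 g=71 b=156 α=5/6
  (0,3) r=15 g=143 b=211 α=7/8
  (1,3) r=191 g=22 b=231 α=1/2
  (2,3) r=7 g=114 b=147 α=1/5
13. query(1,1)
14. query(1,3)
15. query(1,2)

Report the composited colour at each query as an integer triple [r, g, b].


query (1,3) [L1,L2,L3,L4] — begin 0,0,0
after L1 α=3/8: [423/8, 333/8, 243/8]
after L2 α=1/2: [511/16, 1069/16, 1435/16]
after L3 α=2/3: [959/48, 2671/16, 4315/48]
after L4 α=2/3: [23423/144, 9935/48, 23707/144]
rounded: [163, 207, 165]

(2,3) stack=L1,L2,L3,L4,L5,L6; from [0,0,0]:
after L1 α=1/2: [111, 11/2, 163/2]
after L2 α=3/4: [615/4, 1241/8, 1183/8]
after L3 α=3/4: [2955/16, 6569/32, 7255/32]
after L4 α=6/7: [7947/112, 36521/224, 50839/224]
after L5 α=5/8: [106161/896, 364923/1792, 249957/1792]
after L6 α=1/7: [394195/3136, 1252465/6272, 899503/6272]
= [126, 200, 143]

(0,3) stack=L1,L2,L3,L4,L5,L6; from [0,0,0]:
L1 α=4/5: [412/5, 668/5, 944/5]
L2 α=1/6: [286/3, 857/6, 1099/6]
L3 α=5/6: [428/9, 7877/36, 3679/36]
L4 α=1/2: [2057/18, 16589/72, 6991/72]
L5 α=1/2: [3083/36, 18821/144, 17863/144]
L6 α=1/8: [24065/288, 147443/1152, 136705/1152]
= [84, 128, 119]

query (1,1) [L1,L2,L3,L4,L7] — begin 0,0,0
L1 α=1/2: [97, 127/2, 9]
L2 α=1/2: [221/2, 323/4, 91/2]
L3 α=4/7: [337/2, 303/4, 809/14]
L4 α=1/3: [359/3, 211/2, 2545/21]
L7 α=1/6: [2245/18, 1409/12, 16253/126]
rounded: [125, 117, 129]

(1,3) stack=L1,L2,L3,L4,L7; from [0,0,0]:
after L1 α=3/8: [423/8, 333/8, 243/8]
after L2 α=1/2: [511/16, 1069/16, 1435/16]
after L3 α=2/3: [959/48, 2671/16, 4315/48]
after L4 α=2/3: [23423/144, 9935/48, 23707/144]
after L7 α=1/2: [50927/288, 10991/96, 56971/288]
rounded: [177, 114, 198]

(1,2) stack=L1,L2,L3,L4,L7; from [0,0,0]:
+L1 (α=3/5) → [744/5, 717/5, 294/5]
+L2 (α=2/5) → [2432/25, 2781/25, 3042/25]
+L3 (α=1/3) → [8389/75, 3604/25, 3778/25]
+L4 (α=1/2) → [16189/150, 3979/50, 4814/25]
+L7 (α=1/2) → [50239/300, 5579/100, 2532/25]
= [167, 56, 101]


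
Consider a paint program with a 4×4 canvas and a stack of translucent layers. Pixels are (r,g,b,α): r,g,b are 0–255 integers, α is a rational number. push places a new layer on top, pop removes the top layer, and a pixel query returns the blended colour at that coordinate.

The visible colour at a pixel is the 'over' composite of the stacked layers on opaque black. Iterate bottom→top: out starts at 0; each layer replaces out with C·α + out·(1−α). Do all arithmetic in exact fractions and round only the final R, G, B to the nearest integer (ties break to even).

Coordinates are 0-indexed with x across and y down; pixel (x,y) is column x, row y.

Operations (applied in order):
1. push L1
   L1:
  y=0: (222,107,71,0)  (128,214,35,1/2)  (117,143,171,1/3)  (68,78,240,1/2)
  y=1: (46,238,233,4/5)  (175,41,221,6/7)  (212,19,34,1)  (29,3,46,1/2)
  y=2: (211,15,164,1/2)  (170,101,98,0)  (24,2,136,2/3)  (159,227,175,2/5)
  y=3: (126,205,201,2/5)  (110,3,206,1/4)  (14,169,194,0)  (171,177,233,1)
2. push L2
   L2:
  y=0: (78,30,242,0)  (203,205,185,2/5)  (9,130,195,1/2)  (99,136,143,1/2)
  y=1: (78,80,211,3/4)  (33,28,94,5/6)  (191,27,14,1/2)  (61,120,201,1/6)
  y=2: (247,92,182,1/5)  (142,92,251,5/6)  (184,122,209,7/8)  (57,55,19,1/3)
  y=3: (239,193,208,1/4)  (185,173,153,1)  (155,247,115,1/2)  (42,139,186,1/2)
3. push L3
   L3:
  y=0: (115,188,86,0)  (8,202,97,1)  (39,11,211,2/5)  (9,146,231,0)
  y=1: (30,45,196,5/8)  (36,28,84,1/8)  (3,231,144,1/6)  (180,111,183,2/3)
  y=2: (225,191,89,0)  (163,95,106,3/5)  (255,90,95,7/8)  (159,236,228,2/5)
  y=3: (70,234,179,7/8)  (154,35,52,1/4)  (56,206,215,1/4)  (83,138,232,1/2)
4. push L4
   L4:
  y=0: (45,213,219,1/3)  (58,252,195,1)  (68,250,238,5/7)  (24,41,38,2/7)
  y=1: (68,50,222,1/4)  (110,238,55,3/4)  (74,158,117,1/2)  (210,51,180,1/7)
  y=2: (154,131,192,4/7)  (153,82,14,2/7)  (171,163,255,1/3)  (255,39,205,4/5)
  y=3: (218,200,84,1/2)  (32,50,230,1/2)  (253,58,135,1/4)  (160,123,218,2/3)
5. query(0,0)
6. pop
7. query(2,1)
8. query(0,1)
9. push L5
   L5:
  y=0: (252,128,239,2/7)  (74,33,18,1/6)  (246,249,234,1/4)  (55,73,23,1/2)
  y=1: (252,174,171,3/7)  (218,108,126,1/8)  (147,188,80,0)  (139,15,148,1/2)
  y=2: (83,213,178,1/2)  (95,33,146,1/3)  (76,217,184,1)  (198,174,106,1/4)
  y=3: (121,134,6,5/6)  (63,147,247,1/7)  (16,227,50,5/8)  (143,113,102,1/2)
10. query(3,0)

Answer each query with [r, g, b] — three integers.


(0,0) stack=L1,L2,L3,L4; from [0,0,0]:
after L1 α=0: [0, 0, 0]
after L2 α=0: [0, 0, 0]
after L3 α=0: [0, 0, 0]
after L4 α=1/3: [15, 71, 73]
→ [15, 71, 73]

at x=2,y=1 over L1,L2,L3:
+L1 (α=1) → [212, 19, 34]
+L2 (α=1/2) → [403/2, 23, 24]
+L3 (α=1/6) → [2021/12, 173/3, 44]
= [168, 58, 44]

(0,1) stack=L1,L2,L3; from [0,0,0]:
+L1 (α=4/5) → [184/5, 952/5, 932/5]
+L2 (α=3/4) → [677/10, 538/5, 4097/20]
+L3 (α=5/8) → [3531/80, 2739/40, 31891/160]
→ [44, 68, 199]

query (3,0) [L1,L2,L3,L5] — begin 0,0,0
+L1 (α=1/2) → [34, 39, 120]
+L2 (α=1/2) → [133/2, 175/2, 263/2]
+L3 (α=0) → [133/2, 175/2, 263/2]
+L5 (α=1/2) → [243/4, 321/4, 309/4]
rounded: [61, 80, 77]


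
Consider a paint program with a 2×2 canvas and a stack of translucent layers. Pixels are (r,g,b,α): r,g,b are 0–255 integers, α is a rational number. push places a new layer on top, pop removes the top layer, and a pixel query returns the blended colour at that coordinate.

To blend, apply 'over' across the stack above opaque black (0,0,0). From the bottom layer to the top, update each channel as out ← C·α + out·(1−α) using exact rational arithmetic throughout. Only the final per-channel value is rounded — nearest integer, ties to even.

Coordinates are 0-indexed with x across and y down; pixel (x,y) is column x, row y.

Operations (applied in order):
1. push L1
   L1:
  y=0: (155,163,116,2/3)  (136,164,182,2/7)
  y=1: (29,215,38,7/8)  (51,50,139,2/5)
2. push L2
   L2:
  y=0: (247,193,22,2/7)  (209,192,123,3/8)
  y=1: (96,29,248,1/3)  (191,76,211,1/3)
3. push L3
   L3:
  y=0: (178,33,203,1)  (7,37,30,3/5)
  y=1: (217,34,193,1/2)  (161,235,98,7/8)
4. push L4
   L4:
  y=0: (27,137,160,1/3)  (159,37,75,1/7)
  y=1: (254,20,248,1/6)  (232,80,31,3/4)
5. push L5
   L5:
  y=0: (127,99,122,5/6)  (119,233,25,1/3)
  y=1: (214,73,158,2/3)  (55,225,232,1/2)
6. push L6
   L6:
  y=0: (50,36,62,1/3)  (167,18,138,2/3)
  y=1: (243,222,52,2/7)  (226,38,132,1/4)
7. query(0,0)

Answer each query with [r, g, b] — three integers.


at x=0,y=0 over L1,L2,L3,L4,L5,L6:
+L1 (α=2/3) → [310/3, 326/3, 232/3]
+L2 (α=2/7) → [3032/21, 2788/21, 1292/21]
+L3 (α=1) → [178, 33, 203]
+L4 (α=1/3) → [383/3, 203/3, 566/3]
+L5 (α=5/6) → [1144/9, 844/9, 1198/9]
+L6 (α=1/3) → [2738/27, 2012/27, 2954/27]
= [101, 75, 109]


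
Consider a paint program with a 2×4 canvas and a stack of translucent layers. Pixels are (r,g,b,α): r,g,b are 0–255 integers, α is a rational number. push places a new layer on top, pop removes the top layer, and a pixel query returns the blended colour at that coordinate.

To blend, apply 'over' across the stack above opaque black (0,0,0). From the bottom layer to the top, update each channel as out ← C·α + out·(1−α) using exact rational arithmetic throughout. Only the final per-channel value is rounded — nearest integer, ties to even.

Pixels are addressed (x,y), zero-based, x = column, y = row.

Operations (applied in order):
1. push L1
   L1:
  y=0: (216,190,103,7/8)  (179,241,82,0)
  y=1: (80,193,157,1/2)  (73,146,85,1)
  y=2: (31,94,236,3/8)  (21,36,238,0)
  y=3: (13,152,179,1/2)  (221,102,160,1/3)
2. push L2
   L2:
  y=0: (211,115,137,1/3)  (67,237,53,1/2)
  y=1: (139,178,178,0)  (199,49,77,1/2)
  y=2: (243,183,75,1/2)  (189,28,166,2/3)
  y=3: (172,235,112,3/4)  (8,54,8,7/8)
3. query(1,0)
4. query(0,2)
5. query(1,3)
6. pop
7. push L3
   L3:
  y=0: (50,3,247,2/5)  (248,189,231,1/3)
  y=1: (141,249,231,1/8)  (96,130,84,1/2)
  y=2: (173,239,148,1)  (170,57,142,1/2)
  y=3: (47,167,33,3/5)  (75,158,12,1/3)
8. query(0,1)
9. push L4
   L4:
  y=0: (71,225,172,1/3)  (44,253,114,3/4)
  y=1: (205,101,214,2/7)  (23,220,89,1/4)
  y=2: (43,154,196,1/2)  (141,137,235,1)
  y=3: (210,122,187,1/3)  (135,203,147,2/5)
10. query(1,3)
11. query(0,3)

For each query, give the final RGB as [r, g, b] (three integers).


(1,0) stack=L1,L2; from [0,0,0]:
after L1 α=0: [0, 0, 0]
after L2 α=1/2: [67/2, 237/2, 53/2]
→ [34, 118, 26]

query (0,2) [L1,L2] — begin 0,0,0
+L1 (α=3/8) → [93/8, 141/4, 177/2]
+L2 (α=1/2) → [2037/16, 873/8, 327/4]
= [127, 109, 82]

at x=1,y=3 over L1,L2:
L1 α=1/3: [221/3, 34, 160/3]
L2 α=7/8: [389/24, 103/2, 41/3]
→ [16, 52, 14]

query (0,1) [L1,L3] — begin 0,0,0
L1 α=1/2: [40, 193/2, 157/2]
L3 α=1/8: [421/8, 1849/16, 1561/16]
rounded: [53, 116, 98]

at x=1,y=3 over L1,L3,L4:
+L1 (α=1/3) → [221/3, 34, 160/3]
+L3 (α=1/3) → [667/9, 226/3, 356/9]
+L4 (α=2/5) → [1477/15, 632/5, 1238/15]
rounded: [98, 126, 83]

at x=0,y=3 over L1,L3,L4:
after L1 α=1/2: [13/2, 76, 179/2]
after L3 α=3/5: [154/5, 653/5, 278/5]
after L4 α=1/3: [1358/15, 1916/15, 497/5]
rounded: [91, 128, 99]


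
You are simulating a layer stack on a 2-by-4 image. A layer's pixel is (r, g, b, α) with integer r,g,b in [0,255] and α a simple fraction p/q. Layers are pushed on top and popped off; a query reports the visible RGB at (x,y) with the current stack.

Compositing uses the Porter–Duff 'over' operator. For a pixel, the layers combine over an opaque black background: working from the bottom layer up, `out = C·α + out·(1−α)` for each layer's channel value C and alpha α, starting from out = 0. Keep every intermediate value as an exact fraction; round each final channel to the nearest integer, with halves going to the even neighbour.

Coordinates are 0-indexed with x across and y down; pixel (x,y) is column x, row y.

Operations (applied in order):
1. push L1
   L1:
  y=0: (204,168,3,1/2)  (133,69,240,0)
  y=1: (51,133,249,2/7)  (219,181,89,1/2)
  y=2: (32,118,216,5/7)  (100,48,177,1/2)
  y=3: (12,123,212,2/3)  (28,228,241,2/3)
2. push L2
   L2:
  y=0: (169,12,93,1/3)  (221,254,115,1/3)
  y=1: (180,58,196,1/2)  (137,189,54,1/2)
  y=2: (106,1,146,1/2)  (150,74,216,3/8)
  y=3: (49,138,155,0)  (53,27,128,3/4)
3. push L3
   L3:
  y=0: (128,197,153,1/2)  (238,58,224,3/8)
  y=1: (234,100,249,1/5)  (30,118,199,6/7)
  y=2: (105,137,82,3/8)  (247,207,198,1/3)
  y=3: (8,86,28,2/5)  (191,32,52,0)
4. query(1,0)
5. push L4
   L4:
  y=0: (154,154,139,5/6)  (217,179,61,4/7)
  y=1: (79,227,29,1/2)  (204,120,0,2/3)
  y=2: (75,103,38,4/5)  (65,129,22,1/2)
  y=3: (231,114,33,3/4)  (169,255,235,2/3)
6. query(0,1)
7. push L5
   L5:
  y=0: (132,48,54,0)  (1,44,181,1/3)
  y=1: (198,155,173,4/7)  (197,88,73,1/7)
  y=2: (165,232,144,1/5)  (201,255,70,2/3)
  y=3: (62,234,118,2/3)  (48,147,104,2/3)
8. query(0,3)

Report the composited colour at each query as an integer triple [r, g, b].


(1,0) stack=L1,L2,L3; from [0,0,0]:
L1 α=0: [0, 0, 0]
L2 α=1/3: [221/3, 254/3, 115/3]
L3 α=3/8: [3247/24, 224/3, 2591/24]
→ [135, 75, 108]

(0,1) stack=L1,L2,L3,L4; from [0,0,0]:
L1 α=2/7: [102/7, 38, 498/7]
L2 α=1/2: [681/7, 48, 935/7]
L3 α=1/5: [4362/35, 292/5, 5483/35]
L4 α=1/2: [7127/70, 1427/10, 3249/35]
rounded: [102, 143, 93]

at x=0,y=3 over L1,L2,L3,L4,L5:
L1 α=2/3: [8, 82, 424/3]
L2 α=0: [8, 82, 424/3]
L3 α=2/5: [8, 418/5, 96]
L4 α=3/4: [701/4, 532/5, 195/4]
L5 α=2/3: [399/4, 2872/15, 1139/12]
= [100, 191, 95]


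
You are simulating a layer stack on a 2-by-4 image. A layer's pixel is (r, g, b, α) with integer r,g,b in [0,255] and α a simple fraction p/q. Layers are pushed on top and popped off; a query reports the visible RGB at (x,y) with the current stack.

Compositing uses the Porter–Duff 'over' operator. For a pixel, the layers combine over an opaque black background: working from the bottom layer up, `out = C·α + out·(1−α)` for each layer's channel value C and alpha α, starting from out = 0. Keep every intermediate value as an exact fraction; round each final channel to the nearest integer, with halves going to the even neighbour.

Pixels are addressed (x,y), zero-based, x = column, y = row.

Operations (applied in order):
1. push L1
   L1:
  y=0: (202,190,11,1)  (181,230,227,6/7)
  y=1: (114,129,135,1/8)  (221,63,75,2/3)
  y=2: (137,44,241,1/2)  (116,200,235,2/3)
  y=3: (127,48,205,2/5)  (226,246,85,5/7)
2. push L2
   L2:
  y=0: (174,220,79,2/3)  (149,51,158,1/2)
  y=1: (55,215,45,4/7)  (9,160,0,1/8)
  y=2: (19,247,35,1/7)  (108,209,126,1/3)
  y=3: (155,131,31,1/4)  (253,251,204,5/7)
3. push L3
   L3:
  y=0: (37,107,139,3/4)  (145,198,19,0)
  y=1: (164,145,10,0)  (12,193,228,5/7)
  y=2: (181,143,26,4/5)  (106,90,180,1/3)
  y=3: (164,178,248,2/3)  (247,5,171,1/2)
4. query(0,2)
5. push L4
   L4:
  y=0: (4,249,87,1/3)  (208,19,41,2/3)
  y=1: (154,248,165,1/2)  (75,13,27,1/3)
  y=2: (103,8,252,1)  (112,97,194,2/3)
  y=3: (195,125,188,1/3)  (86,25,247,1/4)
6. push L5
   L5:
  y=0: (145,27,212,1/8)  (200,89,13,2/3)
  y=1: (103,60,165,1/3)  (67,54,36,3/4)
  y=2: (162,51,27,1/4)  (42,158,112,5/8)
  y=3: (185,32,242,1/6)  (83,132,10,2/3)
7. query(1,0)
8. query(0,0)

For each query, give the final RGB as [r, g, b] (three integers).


at x=0,y=2 over L1,L2,L3:
+L1 (α=1/2) → [137/2, 22, 241/2]
+L2 (α=1/7) → [430/7, 379/7, 758/7]
+L3 (α=4/5) → [5498/35, 4383/35, 1486/35]
= [157, 125, 42]

at x=1,y=0 over L1,L2,L3,L4,L5:
after L1 α=6/7: [1086/7, 1380/7, 1362/7]
after L2 α=1/2: [2129/14, 1737/14, 1234/7]
after L3 α=0: [2129/14, 1737/14, 1234/7]
after L4 α=2/3: [2651/14, 2269/42, 1808/21]
after L5 α=2/3: [8251/42, 9745/126, 2354/63]
rounded: [196, 77, 37]

at x=0,y=0 over L1,L2,L3,L4,L5:
+L1 (α=1) → [202, 190, 11]
+L2 (α=2/3) → [550/3, 210, 169/3]
+L3 (α=3/4) → [883/12, 531/4, 355/3]
+L4 (α=1/3) → [907/18, 343/2, 971/9]
+L5 (α=1/8) → [8959/144, 2455/16, 8705/72]
→ [62, 153, 121]


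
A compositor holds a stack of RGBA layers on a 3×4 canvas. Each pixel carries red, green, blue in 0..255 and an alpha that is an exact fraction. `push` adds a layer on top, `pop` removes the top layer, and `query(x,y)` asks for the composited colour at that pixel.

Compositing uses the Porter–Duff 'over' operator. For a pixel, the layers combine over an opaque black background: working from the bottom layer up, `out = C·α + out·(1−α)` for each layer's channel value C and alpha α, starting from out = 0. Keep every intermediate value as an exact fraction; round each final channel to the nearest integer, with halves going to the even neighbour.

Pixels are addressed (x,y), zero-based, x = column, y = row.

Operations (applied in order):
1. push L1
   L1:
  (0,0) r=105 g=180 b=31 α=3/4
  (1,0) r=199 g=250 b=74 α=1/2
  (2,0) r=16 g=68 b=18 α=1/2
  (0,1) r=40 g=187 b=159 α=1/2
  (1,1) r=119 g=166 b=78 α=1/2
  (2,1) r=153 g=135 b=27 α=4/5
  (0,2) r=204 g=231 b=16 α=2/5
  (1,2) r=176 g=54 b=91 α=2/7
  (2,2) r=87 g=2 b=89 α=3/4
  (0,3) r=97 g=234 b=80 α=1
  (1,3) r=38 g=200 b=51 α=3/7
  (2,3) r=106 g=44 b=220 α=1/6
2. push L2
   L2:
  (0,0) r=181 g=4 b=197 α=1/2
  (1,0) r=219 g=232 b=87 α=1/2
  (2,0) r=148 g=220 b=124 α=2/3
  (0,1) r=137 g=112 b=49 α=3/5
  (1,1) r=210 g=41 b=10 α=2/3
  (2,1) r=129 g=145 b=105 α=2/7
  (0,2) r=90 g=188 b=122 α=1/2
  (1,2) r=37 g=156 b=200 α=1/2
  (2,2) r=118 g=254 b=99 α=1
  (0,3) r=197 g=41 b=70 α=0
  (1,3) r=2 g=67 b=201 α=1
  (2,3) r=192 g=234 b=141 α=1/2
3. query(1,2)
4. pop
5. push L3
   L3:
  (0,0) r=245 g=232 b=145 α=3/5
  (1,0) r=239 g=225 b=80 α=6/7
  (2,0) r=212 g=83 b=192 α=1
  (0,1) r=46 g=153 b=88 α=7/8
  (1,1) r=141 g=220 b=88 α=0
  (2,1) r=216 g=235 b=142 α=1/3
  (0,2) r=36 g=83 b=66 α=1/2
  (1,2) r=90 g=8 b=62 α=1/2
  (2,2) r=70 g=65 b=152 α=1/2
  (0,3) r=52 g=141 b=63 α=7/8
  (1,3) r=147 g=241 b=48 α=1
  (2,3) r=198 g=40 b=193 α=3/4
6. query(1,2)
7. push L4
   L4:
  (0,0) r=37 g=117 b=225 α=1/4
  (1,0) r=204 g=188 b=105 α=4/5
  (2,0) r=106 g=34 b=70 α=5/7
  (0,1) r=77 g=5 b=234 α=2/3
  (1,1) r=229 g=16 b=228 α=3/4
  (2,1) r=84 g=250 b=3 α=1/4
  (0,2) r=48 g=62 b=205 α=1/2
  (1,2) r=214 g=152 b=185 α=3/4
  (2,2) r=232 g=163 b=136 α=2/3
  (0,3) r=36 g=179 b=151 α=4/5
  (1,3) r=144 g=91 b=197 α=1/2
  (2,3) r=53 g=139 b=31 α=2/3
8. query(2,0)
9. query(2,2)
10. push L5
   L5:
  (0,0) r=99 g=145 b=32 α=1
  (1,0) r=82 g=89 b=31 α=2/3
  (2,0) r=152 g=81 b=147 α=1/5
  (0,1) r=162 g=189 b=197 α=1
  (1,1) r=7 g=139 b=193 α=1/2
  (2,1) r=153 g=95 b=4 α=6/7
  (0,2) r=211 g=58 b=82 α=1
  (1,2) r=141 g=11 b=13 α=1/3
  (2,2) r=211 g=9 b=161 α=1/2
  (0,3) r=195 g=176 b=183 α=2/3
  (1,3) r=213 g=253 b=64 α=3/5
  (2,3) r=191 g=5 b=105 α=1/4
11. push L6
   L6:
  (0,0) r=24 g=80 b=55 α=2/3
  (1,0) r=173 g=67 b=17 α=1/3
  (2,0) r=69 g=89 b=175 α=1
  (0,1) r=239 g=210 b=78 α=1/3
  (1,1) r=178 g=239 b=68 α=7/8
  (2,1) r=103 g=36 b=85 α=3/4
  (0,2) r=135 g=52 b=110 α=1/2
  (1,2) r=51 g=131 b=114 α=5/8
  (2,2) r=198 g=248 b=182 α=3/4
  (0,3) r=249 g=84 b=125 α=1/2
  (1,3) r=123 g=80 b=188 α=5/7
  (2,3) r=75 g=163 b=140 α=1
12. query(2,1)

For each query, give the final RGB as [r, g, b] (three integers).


query (1,2) [L1,L2] — begin 0,0,0
after L1 α=2/7: [352/7, 108/7, 26]
after L2 α=1/2: [611/14, 600/7, 113]
rounded: [44, 86, 113]

at x=1,y=2 over L1,L3:
after L1 α=2/7: [352/7, 108/7, 26]
after L3 α=1/2: [491/7, 82/7, 44]
= [70, 12, 44]

at x=2,y=0 over L1,L3,L4:
after L1 α=1/2: [8, 34, 9]
after L3 α=1: [212, 83, 192]
after L4 α=5/7: [954/7, 48, 734/7]
= [136, 48, 105]

at x=2,y=2 over L1,L3,L4:
+L1 (α=3/4) → [261/4, 3/2, 267/4]
+L3 (α=1/2) → [541/8, 133/4, 875/8]
+L4 (α=2/3) → [4253/24, 479/4, 1017/8]
rounded: [177, 120, 127]

at x=2,y=1 over L1,L3,L4,L5,L6:
+L1 (α=4/5) → [612/5, 108, 108/5]
+L3 (α=1/3) → [768/5, 451/3, 926/15]
+L4 (α=1/4) → [681/5, 701/4, 941/20]
+L5 (α=6/7) → [753/5, 2981/28, 203/20]
+L6 (α=3/4) → [1149/10, 6005/112, 5303/80]
= [115, 54, 66]


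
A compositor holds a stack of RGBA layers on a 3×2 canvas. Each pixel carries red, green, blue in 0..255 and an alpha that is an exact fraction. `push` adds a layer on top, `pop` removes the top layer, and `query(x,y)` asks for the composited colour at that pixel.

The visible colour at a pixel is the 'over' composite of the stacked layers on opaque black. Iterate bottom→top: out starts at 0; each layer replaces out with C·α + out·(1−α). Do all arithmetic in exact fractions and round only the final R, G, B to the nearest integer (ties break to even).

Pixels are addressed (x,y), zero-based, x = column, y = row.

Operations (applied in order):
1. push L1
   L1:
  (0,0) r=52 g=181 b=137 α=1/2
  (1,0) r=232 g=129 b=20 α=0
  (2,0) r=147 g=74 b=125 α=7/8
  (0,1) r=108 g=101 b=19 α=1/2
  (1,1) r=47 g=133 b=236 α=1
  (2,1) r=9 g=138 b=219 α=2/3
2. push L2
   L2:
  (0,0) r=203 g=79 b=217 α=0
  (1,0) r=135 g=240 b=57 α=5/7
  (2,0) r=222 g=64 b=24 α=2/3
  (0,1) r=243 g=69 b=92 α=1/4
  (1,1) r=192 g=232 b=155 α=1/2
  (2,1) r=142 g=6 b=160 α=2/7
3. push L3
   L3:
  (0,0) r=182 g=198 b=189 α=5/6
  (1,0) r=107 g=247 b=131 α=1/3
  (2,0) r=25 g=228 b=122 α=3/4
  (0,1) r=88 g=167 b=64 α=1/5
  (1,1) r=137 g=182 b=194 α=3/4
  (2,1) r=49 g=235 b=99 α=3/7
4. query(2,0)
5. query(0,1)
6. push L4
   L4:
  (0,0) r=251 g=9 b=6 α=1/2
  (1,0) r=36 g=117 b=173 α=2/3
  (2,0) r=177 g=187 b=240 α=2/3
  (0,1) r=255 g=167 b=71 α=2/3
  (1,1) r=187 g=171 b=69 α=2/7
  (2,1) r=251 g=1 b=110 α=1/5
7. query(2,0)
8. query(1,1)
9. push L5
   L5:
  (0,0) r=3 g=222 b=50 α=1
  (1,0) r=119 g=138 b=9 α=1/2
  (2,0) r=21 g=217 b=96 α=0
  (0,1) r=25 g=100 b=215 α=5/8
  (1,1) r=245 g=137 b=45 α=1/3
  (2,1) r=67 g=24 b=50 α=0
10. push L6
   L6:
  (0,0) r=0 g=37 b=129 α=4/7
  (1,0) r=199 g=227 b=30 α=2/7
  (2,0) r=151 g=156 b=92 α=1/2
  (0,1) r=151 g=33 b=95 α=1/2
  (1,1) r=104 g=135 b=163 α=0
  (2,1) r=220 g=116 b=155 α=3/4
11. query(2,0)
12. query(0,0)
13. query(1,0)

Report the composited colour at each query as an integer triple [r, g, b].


at x=2,y=0 over L1,L2,L3:
+L1 (α=7/8) → [1029/8, 259/4, 875/8]
+L2 (α=2/3) → [1527/8, 257/4, 1259/24]
+L3 (α=3/4) → [2127/32, 2993/16, 10043/96]
→ [66, 187, 105]

at x=0,y=1 over L1,L2,L3:
+L1 (α=1/2) → [54, 101/2, 19/2]
+L2 (α=1/4) → [405/4, 441/8, 241/8]
+L3 (α=1/5) → [493/5, 155/2, 369/10]
rounded: [99, 78, 37]

at x=2,y=0 over L1,L2,L3,L4:
after L1 α=7/8: [1029/8, 259/4, 875/8]
after L2 α=2/3: [1527/8, 257/4, 1259/24]
after L3 α=3/4: [2127/32, 2993/16, 10043/96]
after L4 α=2/3: [4485/32, 8977/48, 56123/288]
= [140, 187, 195]

at x=1,y=1 over L1,L2,L3,L4:
L1 α=1: [47, 133, 236]
L2 α=1/2: [239/2, 365/2, 391/2]
L3 α=3/4: [1061/8, 1457/8, 1555/8]
L4 α=2/7: [8297/56, 10021/56, 8879/56]
rounded: [148, 179, 159]

(2,0) stack=L1,L2,L3,L4,L5,L6; from [0,0,0]:
after L1 α=7/8: [1029/8, 259/4, 875/8]
after L2 α=2/3: [1527/8, 257/4, 1259/24]
after L3 α=3/4: [2127/32, 2993/16, 10043/96]
after L4 α=2/3: [4485/32, 8977/48, 56123/288]
after L5 α=0: [4485/32, 8977/48, 56123/288]
after L6 α=1/2: [9317/64, 16465/96, 82619/576]
= [146, 172, 143]

(0,0) stack=L1,L2,L3,L4,L5,L6; from [0,0,0]:
L1 α=1/2: [26, 181/2, 137/2]
L2 α=0: [26, 181/2, 137/2]
L3 α=5/6: [156, 2161/12, 2027/12]
L4 α=1/2: [407/2, 2269/24, 2099/24]
L5 α=1: [3, 222, 50]
L6 α=4/7: [9/7, 814/7, 666/7]
→ [1, 116, 95]

(1,0) stack=L1,L2,L3,L4,L5,L6; from [0,0,0]:
+L1 (α=0) → [0, 0, 0]
+L2 (α=5/7) → [675/7, 1200/7, 285/7]
+L3 (α=1/3) → [2099/21, 4129/21, 1487/21]
+L4 (α=2/3) → [3611/63, 9043/63, 8753/63]
+L5 (α=1/2) → [5554/63, 17737/126, 4660/63]
+L6 (α=2/7) → [52844/441, 145889/882, 27080/441]
= [120, 165, 61]


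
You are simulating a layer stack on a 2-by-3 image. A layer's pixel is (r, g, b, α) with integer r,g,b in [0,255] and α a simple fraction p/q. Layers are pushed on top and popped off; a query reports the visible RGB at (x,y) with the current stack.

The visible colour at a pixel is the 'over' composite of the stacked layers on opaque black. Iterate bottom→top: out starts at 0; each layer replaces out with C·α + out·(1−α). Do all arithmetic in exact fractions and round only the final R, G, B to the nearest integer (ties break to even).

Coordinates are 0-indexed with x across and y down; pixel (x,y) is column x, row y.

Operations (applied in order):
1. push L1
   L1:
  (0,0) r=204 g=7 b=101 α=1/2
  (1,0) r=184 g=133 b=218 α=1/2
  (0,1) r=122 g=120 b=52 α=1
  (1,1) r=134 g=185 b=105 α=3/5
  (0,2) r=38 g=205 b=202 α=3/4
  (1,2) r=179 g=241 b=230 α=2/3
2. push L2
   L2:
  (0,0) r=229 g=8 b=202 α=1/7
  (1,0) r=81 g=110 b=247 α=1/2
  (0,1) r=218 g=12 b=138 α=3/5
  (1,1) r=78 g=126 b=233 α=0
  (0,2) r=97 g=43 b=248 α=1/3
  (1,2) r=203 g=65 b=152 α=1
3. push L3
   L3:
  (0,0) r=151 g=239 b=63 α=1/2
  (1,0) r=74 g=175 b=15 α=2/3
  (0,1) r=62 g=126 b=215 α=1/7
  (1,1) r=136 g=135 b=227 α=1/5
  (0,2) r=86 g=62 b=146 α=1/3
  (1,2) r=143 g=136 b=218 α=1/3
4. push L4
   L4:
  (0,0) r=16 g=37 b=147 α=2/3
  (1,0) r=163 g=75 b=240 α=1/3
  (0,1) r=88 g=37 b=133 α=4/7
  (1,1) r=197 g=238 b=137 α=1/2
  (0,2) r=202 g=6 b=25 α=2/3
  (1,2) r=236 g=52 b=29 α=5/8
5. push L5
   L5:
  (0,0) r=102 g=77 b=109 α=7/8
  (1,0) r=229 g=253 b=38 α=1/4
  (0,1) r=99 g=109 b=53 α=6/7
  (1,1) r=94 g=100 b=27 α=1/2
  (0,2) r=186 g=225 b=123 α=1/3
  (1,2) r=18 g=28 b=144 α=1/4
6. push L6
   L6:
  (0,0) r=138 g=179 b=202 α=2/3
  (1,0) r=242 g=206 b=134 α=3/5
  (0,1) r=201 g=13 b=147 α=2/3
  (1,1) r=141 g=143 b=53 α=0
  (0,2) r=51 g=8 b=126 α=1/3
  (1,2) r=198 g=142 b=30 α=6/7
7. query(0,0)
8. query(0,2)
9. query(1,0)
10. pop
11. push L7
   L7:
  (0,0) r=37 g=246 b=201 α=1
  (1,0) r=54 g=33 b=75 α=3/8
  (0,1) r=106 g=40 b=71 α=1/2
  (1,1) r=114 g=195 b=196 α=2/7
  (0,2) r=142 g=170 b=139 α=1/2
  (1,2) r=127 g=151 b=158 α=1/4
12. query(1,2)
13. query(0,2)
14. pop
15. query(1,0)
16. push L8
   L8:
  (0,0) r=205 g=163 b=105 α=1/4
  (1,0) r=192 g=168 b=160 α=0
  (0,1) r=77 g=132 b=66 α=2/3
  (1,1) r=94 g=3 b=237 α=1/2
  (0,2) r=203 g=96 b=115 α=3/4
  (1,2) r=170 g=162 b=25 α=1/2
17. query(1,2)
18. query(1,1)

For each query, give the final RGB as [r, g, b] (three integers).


at x=0,y=0 over L1,L2,L3,L4,L5,L6:
L1 α=1/2: [102, 7/2, 101/2]
L2 α=1/7: [841/7, 29/7, 505/7]
L3 α=1/2: [949/7, 851/7, 473/7]
L4 α=2/3: [391/7, 1369/21, 2531/21]
L5 α=7/8: [5389/56, 1586/21, 9277/84]
L6 α=2/3: [20845/168, 9104/63, 43213/252]
rounded: [124, 145, 171]

at x=0,y=2 over L1,L2,L3,L4,L5,L6:
L1 α=3/4: [57/2, 615/4, 303/2]
L2 α=1/3: [154/3, 701/6, 551/3]
L3 α=1/3: [566/9, 887/9, 1540/9]
L4 α=2/3: [4202/27, 995/27, 1990/27]
L5 α=1/3: [13426/81, 8065/81, 7301/81]
L6 α=1/3: [30983/243, 16778/243, 24808/243]
= [128, 69, 102]

query (1,0) [L1,L2,L3,L4,L5,L6] — begin 0,0,0
L1 α=1/2: [92, 133/2, 109]
L2 α=1/2: [173/2, 353/4, 178]
L3 α=2/3: [469/6, 1753/12, 208/3]
L4 α=1/3: [958/9, 2203/18, 1136/9]
L5 α=1/4: [1645/12, 3721/24, 625/6]
L6 α=3/5: [6001/30, 11137/60, 1831/15]
→ [200, 186, 122]

query (1,2) [L1,L2,L3,L4,L5,L7] — begin 0,0,0
L1 α=2/3: [358/3, 482/3, 460/3]
L2 α=1: [203, 65, 152]
L3 α=1/3: [183, 266/3, 174]
L4 α=5/8: [1729/8, 263/4, 667/8]
L5 α=1/4: [5331/32, 901/16, 3153/32]
L7 α=1/4: [20057/128, 5119/64, 14515/128]
rounded: [157, 80, 113]

at x=0,y=2 over L1,L2,L3,L4,L5,L7:
+L1 (α=3/4) → [57/2, 615/4, 303/2]
+L2 (α=1/3) → [154/3, 701/6, 551/3]
+L3 (α=1/3) → [566/9, 887/9, 1540/9]
+L4 (α=2/3) → [4202/27, 995/27, 1990/27]
+L5 (α=1/3) → [13426/81, 8065/81, 7301/81]
+L7 (α=1/2) → [12464/81, 21835/162, 9280/81]
= [154, 135, 115]

query (1,0) [L1,L2,L3,L4,L5] — begin 0,0,0
+L1 (α=1/2) → [92, 133/2, 109]
+L2 (α=1/2) → [173/2, 353/4, 178]
+L3 (α=2/3) → [469/6, 1753/12, 208/3]
+L4 (α=1/3) → [958/9, 2203/18, 1136/9]
+L5 (α=1/4) → [1645/12, 3721/24, 625/6]
→ [137, 155, 104]

at x=1,y=2 over L1,L2,L3,L4,L5,L8:
L1 α=2/3: [358/3, 482/3, 460/3]
L2 α=1: [203, 65, 152]
L3 α=1/3: [183, 266/3, 174]
L4 α=5/8: [1729/8, 263/4, 667/8]
L5 α=1/4: [5331/32, 901/16, 3153/32]
L8 α=1/2: [10771/64, 3493/32, 3953/64]
= [168, 109, 62]

at x=1,y=1 over L1,L2,L3,L4,L5,L8:
L1 α=3/5: [402/5, 111, 63]
L2 α=0: [402/5, 111, 63]
L3 α=1/5: [2288/25, 579/5, 479/5]
L4 α=1/2: [7213/50, 1769/10, 582/5]
L5 α=1/2: [11913/100, 2769/20, 717/10]
L8 α=1/2: [21313/200, 2829/40, 3087/20]
rounded: [107, 71, 154]


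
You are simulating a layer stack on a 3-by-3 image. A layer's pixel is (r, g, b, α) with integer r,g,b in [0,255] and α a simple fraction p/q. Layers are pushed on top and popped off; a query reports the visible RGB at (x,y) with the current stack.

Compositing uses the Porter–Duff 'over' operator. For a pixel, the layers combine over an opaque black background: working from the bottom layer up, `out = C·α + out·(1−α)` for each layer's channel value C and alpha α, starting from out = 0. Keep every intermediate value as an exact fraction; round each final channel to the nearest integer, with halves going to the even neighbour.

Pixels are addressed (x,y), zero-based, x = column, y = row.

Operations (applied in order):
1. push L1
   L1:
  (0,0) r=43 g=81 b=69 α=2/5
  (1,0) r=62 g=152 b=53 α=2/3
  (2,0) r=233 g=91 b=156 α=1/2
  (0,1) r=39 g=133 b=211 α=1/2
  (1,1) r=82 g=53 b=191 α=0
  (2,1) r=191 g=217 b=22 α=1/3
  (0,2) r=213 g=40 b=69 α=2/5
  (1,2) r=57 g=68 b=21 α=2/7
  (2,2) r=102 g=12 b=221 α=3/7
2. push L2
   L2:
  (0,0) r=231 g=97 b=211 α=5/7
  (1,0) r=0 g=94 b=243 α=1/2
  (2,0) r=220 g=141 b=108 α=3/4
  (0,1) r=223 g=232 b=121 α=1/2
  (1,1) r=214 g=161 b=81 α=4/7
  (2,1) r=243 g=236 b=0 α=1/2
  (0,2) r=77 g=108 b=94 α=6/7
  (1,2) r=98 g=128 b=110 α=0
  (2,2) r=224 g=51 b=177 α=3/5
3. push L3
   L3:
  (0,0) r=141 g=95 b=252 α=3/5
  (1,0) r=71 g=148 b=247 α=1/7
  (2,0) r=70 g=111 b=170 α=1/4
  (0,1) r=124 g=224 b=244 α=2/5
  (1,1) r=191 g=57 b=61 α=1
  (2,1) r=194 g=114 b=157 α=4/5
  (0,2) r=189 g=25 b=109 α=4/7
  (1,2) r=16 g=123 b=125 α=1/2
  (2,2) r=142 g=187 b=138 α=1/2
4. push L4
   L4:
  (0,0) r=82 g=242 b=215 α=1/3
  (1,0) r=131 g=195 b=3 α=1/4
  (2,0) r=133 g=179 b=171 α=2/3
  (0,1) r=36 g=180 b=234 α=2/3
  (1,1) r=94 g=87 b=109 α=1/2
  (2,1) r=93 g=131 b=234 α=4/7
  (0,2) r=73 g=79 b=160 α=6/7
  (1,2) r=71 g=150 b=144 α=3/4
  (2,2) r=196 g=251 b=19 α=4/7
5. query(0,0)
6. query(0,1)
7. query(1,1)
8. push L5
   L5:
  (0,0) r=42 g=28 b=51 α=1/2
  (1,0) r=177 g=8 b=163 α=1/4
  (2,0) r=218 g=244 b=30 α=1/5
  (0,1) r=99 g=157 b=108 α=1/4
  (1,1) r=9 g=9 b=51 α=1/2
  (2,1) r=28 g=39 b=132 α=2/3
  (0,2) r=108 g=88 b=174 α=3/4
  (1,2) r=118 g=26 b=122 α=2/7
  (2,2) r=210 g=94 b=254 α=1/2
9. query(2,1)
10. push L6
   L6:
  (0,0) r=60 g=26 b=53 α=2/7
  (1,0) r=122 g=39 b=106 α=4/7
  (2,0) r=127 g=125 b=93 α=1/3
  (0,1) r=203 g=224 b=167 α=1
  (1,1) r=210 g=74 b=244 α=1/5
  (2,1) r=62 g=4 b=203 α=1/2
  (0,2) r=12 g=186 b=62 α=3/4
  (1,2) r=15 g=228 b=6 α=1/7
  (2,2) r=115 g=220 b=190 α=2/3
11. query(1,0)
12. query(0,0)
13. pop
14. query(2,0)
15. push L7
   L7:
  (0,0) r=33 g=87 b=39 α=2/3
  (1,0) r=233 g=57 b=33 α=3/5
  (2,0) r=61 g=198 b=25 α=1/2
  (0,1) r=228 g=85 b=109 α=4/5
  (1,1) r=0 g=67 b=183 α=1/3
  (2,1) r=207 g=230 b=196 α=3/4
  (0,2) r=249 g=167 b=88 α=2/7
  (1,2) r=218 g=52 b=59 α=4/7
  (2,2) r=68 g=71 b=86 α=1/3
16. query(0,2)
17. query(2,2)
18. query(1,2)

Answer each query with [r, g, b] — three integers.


query (0,0) [L1,L2,L3,L4] — begin 0,0,0
after L1 α=2/5: [86/5, 162/5, 138/5]
after L2 α=5/7: [5947/35, 2749/35, 793/5]
after L3 α=3/5: [26699/175, 15473/175, 5366/25]
after L4 α=1/3: [67748/525, 24432/175, 5369/25]
rounded: [129, 140, 215]

query (0,1) [L1,L2,L3,L4] — begin 0,0,0
after L1 α=1/2: [39/2, 133/2, 211/2]
after L2 α=1/2: [485/4, 597/4, 453/4]
after L3 α=2/5: [2447/20, 3583/20, 3311/20]
after L4 α=2/3: [3887/60, 10783/60, 12671/60]
= [65, 180, 211]

query (1,1) [L1,L2,L3,L4] — begin 0,0,0
L1 α=0: [0, 0, 0]
L2 α=4/7: [856/7, 92, 324/7]
L3 α=1: [191, 57, 61]
L4 α=1/2: [285/2, 72, 85]
= [142, 72, 85]

query (2,1) [L1,L2,L3,L4,L5] — begin 0,0,0
+L1 (α=1/3) → [191/3, 217/3, 22/3]
+L2 (α=1/2) → [460/3, 925/6, 11/3]
+L3 (α=4/5) → [2788/15, 3661/30, 379/3]
+L4 (α=4/7) → [664/5, 8901/70, 1315/7]
+L5 (α=2/3) → [944/15, 4787/70, 3163/21]
→ [63, 68, 151]

at x=1,y=0 over L1,L2,L3,L4,L5,L6:
L1 α=2/3: [124/3, 304/3, 106/3]
L2 α=1/2: [62/3, 293/3, 835/6]
L3 α=1/7: [195/7, 734/7, 1082/7]
L4 α=1/4: [751/14, 3567/28, 3267/28]
L5 α=1/4: [4731/56, 10925/112, 14365/112]
L6 α=4/7: [41521/392, 50247/784, 90583/784]
= [106, 64, 116]

(0,0) stack=L1,L2,L3,L4,L5,L6; from [0,0,0]:
L1 α=2/5: [86/5, 162/5, 138/5]
L2 α=5/7: [5947/35, 2749/35, 793/5]
L3 α=3/5: [26699/175, 15473/175, 5366/25]
L4 α=1/3: [67748/525, 24432/175, 5369/25]
L5 α=1/2: [44899/525, 14666/175, 3322/25]
L6 α=2/7: [57499/735, 16486/245, 3852/35]
= [78, 67, 110]

at x=2,y=0 over L1,L2,L3,L4,L5:
after L1 α=1/2: [233/2, 91/2, 78]
after L2 α=3/4: [1553/8, 937/8, 201/2]
after L3 α=1/4: [5219/32, 3699/32, 943/8]
after L4 α=2/3: [4577/32, 15155/96, 3679/24]
after L5 α=1/5: [6321/40, 21011/120, 3859/30]
→ [158, 175, 129]

at x=0,y=2 over L1,L2,L3,L4,L5,L7:
after L1 α=2/5: [426/5, 16, 138/5]
after L2 α=6/7: [2736/35, 664/7, 2958/35]
after L3 α=4/7: [34668/245, 2692/49, 24134/245]
after L4 α=6/7: [141978/1715, 25918/343, 259334/1715]
after L5 α=3/4: [348819/3430, 58235/686, 288641/1715]
after L7 α=2/7: [690447/4802, 520299/4802, 349009/2401]
rounded: [144, 108, 145]

query (2,2) [L1,L2,L3,L4,L5,L7] — begin 0,0,0
after L1 α=3/7: [306/7, 36/7, 663/7]
after L2 α=3/5: [5316/35, 1143/35, 5043/35]
after L3 α=1/2: [5143/35, 3844/35, 9873/70]
after L4 α=4/7: [42869/245, 46672/245, 34939/490]
after L5 α=1/2: [94319/490, 34851/245, 159399/980]
after L7 α=1/3: [36993/245, 87097/735, 201539/1470]
rounded: [151, 118, 137]

(1,2) stack=L1,L2,L3,L4,L5,L7; from [0,0,0]:
L1 α=2/7: [114/7, 136/7, 6]
L2 α=0: [114/7, 136/7, 6]
L3 α=1/2: [113/7, 997/14, 131/2]
L4 α=3/4: [401/7, 7297/56, 995/8]
L5 α=2/7: [3657/49, 39397/392, 6927/56]
L7 α=4/7: [53699/343, 199727/2744, 33997/392]
= [157, 73, 87]
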